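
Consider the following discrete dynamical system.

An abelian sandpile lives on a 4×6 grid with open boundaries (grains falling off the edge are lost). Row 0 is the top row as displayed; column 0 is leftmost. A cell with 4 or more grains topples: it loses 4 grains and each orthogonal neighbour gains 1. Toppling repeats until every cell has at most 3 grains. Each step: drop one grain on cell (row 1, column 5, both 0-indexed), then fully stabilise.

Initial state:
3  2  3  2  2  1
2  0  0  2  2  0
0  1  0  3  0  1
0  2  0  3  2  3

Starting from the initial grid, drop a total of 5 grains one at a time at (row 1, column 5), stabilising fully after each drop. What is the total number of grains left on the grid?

38

0) 3  2  3  2  2  1
2  0  0  2  2  0
0  1  0  3  0  1
0  2  0  3  2  3
1) 3  2  3  2  2  1
2  0  0  2  2  1
0  1  0  3  0  1
0  2  0  3  2  3
2) 3  2  3  2  2  1
2  0  0  2  2  2
0  1  0  3  0  1
0  2  0  3  2  3
3) 3  2  3  2  2  1
2  0  0  2  2  3
0  1  0  3  0  1
0  2  0  3  2  3
4) 3  2  3  2  2  2
2  0  0  2  3  0
0  1  0  3  0  2
0  2  0  3  2  3
5) 3  2  3  2  2  2
2  0  0  2  3  1
0  1  0  3  0  2
0  2  0  3  2  3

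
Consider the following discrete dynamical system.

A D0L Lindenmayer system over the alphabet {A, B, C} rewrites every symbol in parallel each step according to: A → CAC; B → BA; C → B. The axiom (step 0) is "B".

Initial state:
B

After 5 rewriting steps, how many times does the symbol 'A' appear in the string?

13

step 0: B
step 1: BA
step 2: BACAC
step 3: BACACBCACB
step 4: BACACBCACBBABCACBBA
step 5: BACACBCACBBABCACBBABACACBABCACBBABACAC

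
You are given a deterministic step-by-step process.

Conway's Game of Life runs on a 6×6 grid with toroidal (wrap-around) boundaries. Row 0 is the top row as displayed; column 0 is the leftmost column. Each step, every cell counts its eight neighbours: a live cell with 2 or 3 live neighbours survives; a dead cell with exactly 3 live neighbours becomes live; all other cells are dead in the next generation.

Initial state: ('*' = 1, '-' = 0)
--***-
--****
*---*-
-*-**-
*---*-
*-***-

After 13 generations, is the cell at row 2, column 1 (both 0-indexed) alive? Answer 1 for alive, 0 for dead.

k=0  --***-
--****
*---*-
-*-**-
*---*-
*-***-
k=1  ------
-**---
**----
**-**-
*-----
--*---
k=2  -**---
***---
---*-*
--*---
*-**-*
------
k=3  *-*---
*--*--
*--*--
***--*
-***--
*--*--
k=4  *-**-*
*-**-*
---**-
----**
---***
*--*--
k=5  ------
*-----
*-*---
------
*--*--
**----
k=6  **----
-*----
-*----
-*----
**----
**----
k=7  --*---
-**---
***---
-**---
--*---
--*--*
k=8  --**--
*--*--
*--*--
*--*--
--**--
-***--
k=9  ----*-
-*-**-
******
-*-**-
----*-
-*--*-
k=10  --*-**
-*----
------
-*----
--*-**
---***
k=11  *-*--*
------
------
------
*-*--*
*-*---
k=12  *----*
------
------
------
*----*
--**--
k=13  ------
------
------
------
------
-*--*-

0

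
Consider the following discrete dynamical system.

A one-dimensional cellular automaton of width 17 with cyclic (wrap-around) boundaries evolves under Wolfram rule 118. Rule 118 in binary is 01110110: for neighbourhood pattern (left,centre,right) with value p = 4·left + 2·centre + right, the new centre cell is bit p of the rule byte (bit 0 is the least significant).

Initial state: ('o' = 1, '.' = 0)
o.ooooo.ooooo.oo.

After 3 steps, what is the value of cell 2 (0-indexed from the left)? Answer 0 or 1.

1

t=0: o.ooooo.ooooo.oo.
t=1: oo....oo....oo.oo
t=2: .oo..o.oo..o.oo..
t=3: o.ooooo.ooooo.oo.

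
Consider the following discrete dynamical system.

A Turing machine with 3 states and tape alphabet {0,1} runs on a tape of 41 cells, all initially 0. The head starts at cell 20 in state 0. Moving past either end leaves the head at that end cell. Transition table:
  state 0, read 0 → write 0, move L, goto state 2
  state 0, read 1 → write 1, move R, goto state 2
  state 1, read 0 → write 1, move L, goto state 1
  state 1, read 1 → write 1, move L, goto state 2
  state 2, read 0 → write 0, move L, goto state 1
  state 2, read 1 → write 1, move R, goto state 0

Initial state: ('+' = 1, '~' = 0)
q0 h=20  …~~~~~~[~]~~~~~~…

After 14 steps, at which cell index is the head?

6

t=0: q0 h=20  …~~~~~~[~]~~~~~~…
t=1: q2 h=19  …~~~~~~[~]~~~~~~…
t=2: q1 h=18  …~~~~~~[~]~~~~~~…
t=3: q1 h=17  …~~~~~~[~]+~~~~~…
t=4: q1 h=16  …~~~~~~[~]++~~~~…
t=5: q1 h=15  …~~~~~~[~]+++~~~…
t=6: q1 h=14  …~~~~~~[~]++++~~…
t=7: q1 h=13  …~~~~~~[~]+++++~…
t=8: q1 h=12  …~~~~~~[~]++++++…
t=9: q1 h=11  …~~~~~~[~]++++++…
t=10: q1 h=10  …~~~~~~[~]++++++…
t=11: q1 h= 9  …~~~~~~[~]++++++…
t=12: q1 h= 8  …~~~~~~[~]++++++…
t=13: q1 h= 7  …~~~~~~[~]++++++…
t=14: q1 h= 6  |~~~~~~[~]++++++…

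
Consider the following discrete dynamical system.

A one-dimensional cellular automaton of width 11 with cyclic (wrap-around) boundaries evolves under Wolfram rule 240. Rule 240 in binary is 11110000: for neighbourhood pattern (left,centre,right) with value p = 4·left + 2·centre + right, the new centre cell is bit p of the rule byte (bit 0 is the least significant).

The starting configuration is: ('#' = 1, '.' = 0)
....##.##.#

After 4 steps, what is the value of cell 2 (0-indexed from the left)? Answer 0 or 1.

0

gen 0: ....##.##.#
gen 1: #....##.##.
gen 2: .#....##.##
gen 3: #.#....##.#
gen 4: ##.#....##.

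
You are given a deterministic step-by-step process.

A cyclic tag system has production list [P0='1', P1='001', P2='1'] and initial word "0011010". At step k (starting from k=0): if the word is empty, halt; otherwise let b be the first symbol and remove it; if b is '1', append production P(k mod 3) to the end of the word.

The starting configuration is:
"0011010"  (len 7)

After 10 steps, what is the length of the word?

k=0  "0011010"  (len 7)
k=1  "011010"  (len 6)
k=2  "11010"  (len 5)
k=3  "10101"  (len 5)
k=4  "01011"  (len 5)
k=5  "1011"  (len 4)
k=6  "0111"  (len 4)
k=7  "111"  (len 3)
k=8  "11001"  (len 5)
k=9  "10011"  (len 5)
k=10  "00111"  (len 5)

5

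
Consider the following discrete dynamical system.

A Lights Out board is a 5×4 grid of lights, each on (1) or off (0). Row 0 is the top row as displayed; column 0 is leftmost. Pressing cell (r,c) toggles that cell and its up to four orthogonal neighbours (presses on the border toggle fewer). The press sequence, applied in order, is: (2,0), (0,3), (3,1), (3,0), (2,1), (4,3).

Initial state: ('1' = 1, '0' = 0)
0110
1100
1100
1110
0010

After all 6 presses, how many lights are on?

0) 0110
1100
1100
1110
0010
1) 0110
0100
0000
0110
0010
2) 0101
0101
0000
0110
0010
3) 0101
0101
0100
1000
0110
4) 0101
0101
1100
0100
1110
5) 0101
0001
0010
0000
1110
6) 0101
0001
0010
0001
1101

8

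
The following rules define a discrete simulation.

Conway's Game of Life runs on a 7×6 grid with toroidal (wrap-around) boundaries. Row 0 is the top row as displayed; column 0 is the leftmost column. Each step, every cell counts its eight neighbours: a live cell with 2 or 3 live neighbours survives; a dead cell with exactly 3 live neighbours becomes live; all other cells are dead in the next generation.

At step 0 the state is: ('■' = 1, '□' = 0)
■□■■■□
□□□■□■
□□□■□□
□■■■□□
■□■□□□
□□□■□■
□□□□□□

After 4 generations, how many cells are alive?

9

0) ■□■■■□
□□□■□■
□□□■□□
□■■■□□
■□■□□□
□□□■□■
□□□□□□
1) □□■■■■
□□□□□■
□□□■□□
□■□■□□
■□□□■□
□□□□□□
□□■□□■
2) ■□■■□■
□□■□□■
□□■□■□
□□■■■□
□□□□□□
□□□□□■
□□■□□■
3) ■□■■□■
■□■□□■
□■■□■■
□□■□■□
□□□■■□
□□□□□□
□■■■□■
4) □□□□□□
□□□□□□
□□■□■□
□■■□□□
□□□■■□
□□□□□□
□■□■□■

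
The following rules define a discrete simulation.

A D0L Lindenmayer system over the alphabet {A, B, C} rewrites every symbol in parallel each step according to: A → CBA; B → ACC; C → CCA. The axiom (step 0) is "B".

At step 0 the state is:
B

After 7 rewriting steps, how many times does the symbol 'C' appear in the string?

1215

[0] B
[1] ACC
[2] CBACCACCA
[3] CCAACCCBACCACCACBACCACCACBA
[4] CCACCACBACBACCACCACCAACCCBACCACCACBACCACCACBACCAACCCBACCACCACBACCACCACBACCAACCCBA
[5] CCACCACBACCACCACBACCAACCCBACCAACCCBACCACCACBACCACCACBACCAC…CCBACCACCACBACCACCACBACCAACCCBACCACCACBACBACCACCACCAACCCBA  (len 243)
[6] CCACCACBACCACCACBACCAACCCBACCACCACBACCACCACBACCAACCCBACCAC…CCBACCAACCCBACCACCACBACCACCACBACCACCACBACBACCACCACCAACCCBA  (len 729)
[7] CCACCACBACCACCACBACCAACCCBACCACCACBACCACCACBACCAACCCBACCAC…CCBACCAACCCBACCACCACBACCACCACBACCACCACBACBACCACCACCAACCCBA  (len 2187)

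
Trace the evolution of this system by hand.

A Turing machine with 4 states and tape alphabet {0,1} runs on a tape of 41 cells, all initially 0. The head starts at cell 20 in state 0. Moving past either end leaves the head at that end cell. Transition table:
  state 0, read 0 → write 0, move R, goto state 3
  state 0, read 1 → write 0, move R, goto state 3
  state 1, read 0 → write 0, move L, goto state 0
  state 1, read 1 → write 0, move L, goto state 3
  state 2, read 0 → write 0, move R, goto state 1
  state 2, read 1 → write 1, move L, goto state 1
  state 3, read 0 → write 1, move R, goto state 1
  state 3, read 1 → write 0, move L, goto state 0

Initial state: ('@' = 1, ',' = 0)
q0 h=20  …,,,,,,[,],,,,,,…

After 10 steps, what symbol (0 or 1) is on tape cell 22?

0

k=0  q0 h=20  …,,,,,,[,],,,,,,…
k=1  q3 h=21  …,,,,,,[,],,,,,,…
k=2  q1 h=22  …,,,,,@[,],,,,,,…
k=3  q0 h=21  …,,,,,,[@],,,,,,…
k=4  q3 h=22  …,,,,,,[,],,,,,,…
k=5  q1 h=23  …,,,,,@[,],,,,,,…
k=6  q0 h=22  …,,,,,,[@],,,,,,…
k=7  q3 h=23  …,,,,,,[,],,,,,,…
k=8  q1 h=24  …,,,,,@[,],,,,,,…
k=9  q0 h=23  …,,,,,,[@],,,,,,…
k=10  q3 h=24  …,,,,,,[,],,,,,,…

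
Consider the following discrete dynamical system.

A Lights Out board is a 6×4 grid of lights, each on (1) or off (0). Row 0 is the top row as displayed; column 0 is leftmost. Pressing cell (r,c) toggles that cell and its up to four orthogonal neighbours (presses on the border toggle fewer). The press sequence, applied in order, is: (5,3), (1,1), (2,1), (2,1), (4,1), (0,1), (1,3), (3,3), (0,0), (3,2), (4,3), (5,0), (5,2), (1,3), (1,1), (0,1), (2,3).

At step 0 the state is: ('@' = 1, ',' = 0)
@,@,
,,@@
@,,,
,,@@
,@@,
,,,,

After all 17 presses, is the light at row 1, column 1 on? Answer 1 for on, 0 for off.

0

gen 0: @,@,
,,@@
@,,,
,,@@
,@@,
,,,,
gen 1: @,@,
,,@@
@,,,
,,@@
,@@@
,,@@
gen 2: @@@,
@@,@
@@,,
,,@@
,@@@
,,@@
gen 3: @@@,
@,,@
,,@,
,@@@
,@@@
,,@@
gen 4: @@@,
@@,@
@@,,
,,@@
,@@@
,,@@
gen 5: @@@,
@@,@
@@,,
,@@@
@,,@
,@@@
gen 6: ,,,,
@,,@
@@,,
,@@@
@,,@
,@@@
gen 7: ,,,@
@,@,
@@,@
,@@@
@,,@
,@@@
gen 8: ,,,@
@,@,
@@,,
,@,,
@,,,
,@@@
gen 9: @@,@
,,@,
@@,,
,@,,
@,,,
,@@@
gen 10: @@,@
,,@,
@@@,
,,@@
@,@,
,@@@
gen 11: @@,@
,,@,
@@@,
,,@,
@,,@
,@@,
gen 12: @@,@
,,@,
@@@,
,,@,
,,,@
@,@,
gen 13: @@,@
,,@,
@@@,
,,@,
,,@@
@@,@
gen 14: @@,,
,,,@
@@@@
,,@,
,,@@
@@,@
gen 15: @,,,
@@@@
@,@@
,,@,
,,@@
@@,@
gen 16: ,@@,
@,@@
@,@@
,,@,
,,@@
@@,@
gen 17: ,@@,
@,@,
@,,,
,,@@
,,@@
@@,@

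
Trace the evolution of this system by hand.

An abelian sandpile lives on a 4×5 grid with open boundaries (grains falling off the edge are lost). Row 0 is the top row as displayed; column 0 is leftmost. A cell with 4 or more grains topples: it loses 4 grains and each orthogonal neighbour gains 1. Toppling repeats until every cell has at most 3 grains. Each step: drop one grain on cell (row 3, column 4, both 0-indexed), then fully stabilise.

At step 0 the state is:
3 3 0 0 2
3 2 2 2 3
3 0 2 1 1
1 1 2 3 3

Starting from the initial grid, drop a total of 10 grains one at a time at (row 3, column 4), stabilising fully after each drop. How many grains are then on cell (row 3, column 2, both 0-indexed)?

3

t=0: 3 3 0 0 2
3 2 2 2 3
3 0 2 1 1
1 1 2 3 3
t=1: 3 3 0 0 2
3 2 2 2 3
3 0 2 2 2
1 1 3 0 1
t=2: 3 3 0 0 2
3 2 2 2 3
3 0 2 2 2
1 1 3 0 2
t=3: 3 3 0 0 2
3 2 2 2 3
3 0 2 2 2
1 1 3 0 3
t=4: 3 3 0 0 2
3 2 2 2 3
3 0 2 2 3
1 1 3 1 0
t=5: 3 3 0 0 2
3 2 2 2 3
3 0 2 2 3
1 1 3 1 1
t=6: 3 3 0 0 2
3 2 2 2 3
3 0 2 2 3
1 1 3 1 2
t=7: 3 3 0 0 2
3 2 2 2 3
3 0 2 2 3
1 1 3 1 3
t=8: 3 3 0 0 3
3 2 2 3 0
3 0 2 3 1
1 1 3 2 1
t=9: 3 3 0 0 3
3 2 2 3 0
3 0 2 3 1
1 1 3 2 2
t=10: 3 3 0 0 3
3 2 2 3 0
3 0 2 3 1
1 1 3 2 3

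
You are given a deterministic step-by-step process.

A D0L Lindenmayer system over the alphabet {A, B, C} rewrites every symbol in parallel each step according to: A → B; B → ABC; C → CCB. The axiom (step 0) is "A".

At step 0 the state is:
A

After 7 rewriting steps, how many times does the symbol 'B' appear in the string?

139

0) A
1) B
2) ABC
3) BABCCCB
4) ABCBABCCCBCCBCCBABC
5) BABCCCBABCBABCCCBCCBCCBABCCCBCCBABCCCBCCBABCBABCCCB
6) ABCBABCCCBCCBCCBABCBABCCCBABCBABCCCBCCBCCBABCCCBCCBABCCCBC…BCCBABCBABCCCBCCBCCBABCCCBCCBABCBABCCCBABCBABCCCBCCBCCBABC  (len 139)
7) BABCCCBABCBABCCCBCCBCCBABCCCBCCBABCCCBCCBABCBABCCCBABCBABC…BCCBABCBABCCCBABCBABCCCBCCBCCBABCCCBCCBABCCCBCCBABCBABCCCB  (len 379)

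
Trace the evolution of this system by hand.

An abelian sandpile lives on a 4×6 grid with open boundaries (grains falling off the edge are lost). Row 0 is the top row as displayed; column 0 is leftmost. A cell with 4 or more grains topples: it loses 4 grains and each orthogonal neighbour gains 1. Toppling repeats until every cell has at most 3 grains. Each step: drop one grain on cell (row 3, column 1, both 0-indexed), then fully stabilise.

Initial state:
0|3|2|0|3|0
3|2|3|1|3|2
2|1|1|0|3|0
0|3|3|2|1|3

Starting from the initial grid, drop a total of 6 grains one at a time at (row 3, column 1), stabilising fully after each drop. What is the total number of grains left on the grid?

44

[0] 0|3|2|0|3|0
3|2|3|1|3|2
2|1|1|0|3|0
0|3|3|2|1|3
[1] 0|3|2|0|3|0
3|2|3|1|3|2
2|2|2|0|3|0
1|1|0|3|1|3
[2] 0|3|2|0|3|0
3|2|3|1|3|2
2|2|2|0|3|0
1|2|0|3|1|3
[3] 0|3|2|0|3|0
3|2|3|1|3|2
2|2|2|0|3|0
1|3|0|3|1|3
[4] 0|3|2|0|3|0
3|2|3|1|3|2
2|3|2|0|3|0
2|0|1|3|1|3
[5] 0|3|2|0|3|0
3|2|3|1|3|2
2|3|2|0|3|0
2|1|1|3|1|3
[6] 0|3|2|0|3|0
3|2|3|1|3|2
2|3|2|0|3|0
2|2|1|3|1|3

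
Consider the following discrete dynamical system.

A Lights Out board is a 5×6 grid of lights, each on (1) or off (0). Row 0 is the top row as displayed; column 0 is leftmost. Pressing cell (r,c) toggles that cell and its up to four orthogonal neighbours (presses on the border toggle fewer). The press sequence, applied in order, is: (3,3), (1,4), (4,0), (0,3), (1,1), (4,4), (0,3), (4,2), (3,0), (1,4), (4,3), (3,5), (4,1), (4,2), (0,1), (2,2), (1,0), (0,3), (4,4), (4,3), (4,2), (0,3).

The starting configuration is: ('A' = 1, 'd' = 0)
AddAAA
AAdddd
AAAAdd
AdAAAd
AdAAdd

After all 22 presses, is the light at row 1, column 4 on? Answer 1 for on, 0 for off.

gen 0: AddAAA
AAdddd
AAAAdd
AdAAAd
AdAAdd
gen 1: AddAAA
AAdddd
AAAddd
Addddd
AdAddd
gen 2: AddAdA
AAdAAA
AAAdAd
Addddd
AdAddd
gen 3: AddAdA
AAdAAA
AAAdAd
dddddd
dAAddd
gen 4: AdAdAA
AAddAA
AAAdAd
dddddd
dAAddd
gen 5: AAAdAA
ddAdAA
AdAdAd
dddddd
dAAddd
gen 6: AAAdAA
ddAdAA
AdAdAd
ddddAd
dAAAAA
gen 7: AAdAdA
ddAAAA
AdAdAd
ddddAd
dAAAAA
gen 8: AAdAdA
ddAAAA
AdAdAd
ddAdAd
ddddAA
gen 9: AAdAdA
ddAAAA
ddAdAd
AAAdAd
AdddAA
gen 10: AAdAAA
ddAddd
ddAddd
AAAdAd
AdddAA
gen 11: AAdAAA
ddAddd
ddAddd
AAAAAd
AdAAdA
gen 12: AAdAAA
ddAddd
ddAddA
AAAAdA
AdAAdd
gen 13: AAdAAA
ddAddd
ddAddA
AdAAdA
dAdAdd
gen 14: AAdAAA
ddAddd
ddAddA
AddAdA
ddAddd
gen 15: ddAAAA
dAAddd
ddAddA
AddAdA
ddAddd
gen 16: ddAAAA
dAdddd
dAdAdA
AdAAdA
ddAddd
gen 17: AdAAAA
Addddd
AAdAdA
AdAAdA
ddAddd
gen 18: AddddA
AddAdd
AAdAdA
AdAAdA
ddAddd
gen 19: AddddA
AddAdd
AAdAdA
AdAAAA
ddAAAA
gen 20: AddddA
AddAdd
AAdAdA
AdAdAA
dddddA
gen 21: AddddA
AddAdd
AAdAdA
AdddAA
dAAAdA
gen 22: AdAAAA
Addddd
AAdAdA
AdddAA
dAAAdA

0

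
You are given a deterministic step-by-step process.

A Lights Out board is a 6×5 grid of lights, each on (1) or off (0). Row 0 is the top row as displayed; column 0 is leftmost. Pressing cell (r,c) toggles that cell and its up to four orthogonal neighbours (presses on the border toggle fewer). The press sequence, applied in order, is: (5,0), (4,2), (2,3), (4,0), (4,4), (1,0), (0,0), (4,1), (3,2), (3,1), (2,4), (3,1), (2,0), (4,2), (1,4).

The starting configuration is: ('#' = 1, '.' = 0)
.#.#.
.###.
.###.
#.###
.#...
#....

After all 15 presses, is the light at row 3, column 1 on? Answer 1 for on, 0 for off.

0

0) .#.#.
.###.
.###.
#.###
.#...
#....
1) .#.#.
.###.
.###.
#.###
##...
.#...
2) .#.#.
.###.
.###.
#..##
#.##.
.##..
3) .#.#.
.##..
.#..#
#...#
#.##.
.##..
4) .#.#.
.##..
.#..#
....#
.###.
###..
5) .#.#.
.##..
.#..#
.....
.##.#
###.#
6) ##.#.
#.#..
##..#
.....
.##.#
###.#
7) ...#.
..#..
##..#
.....
.##.#
###.#
8) ...#.
..#..
##..#
.#...
#...#
#.#.#
9) ...#.
..#..
###.#
..##.
#.#.#
#.#.#
10) ...#.
..#..
#.#.#
##.#.
###.#
#.#.#
11) ...#.
..#.#
#.##.
##.##
###.#
#.#.#
12) ...#.
..#.#
####.
..###
#.#.#
#.#.#
13) ...#.
#.#.#
..##.
#.###
#.#.#
#.#.#
14) ...#.
#.#.#
..##.
#..##
##.##
#...#
15) ...##
#.##.
..###
#..##
##.##
#...#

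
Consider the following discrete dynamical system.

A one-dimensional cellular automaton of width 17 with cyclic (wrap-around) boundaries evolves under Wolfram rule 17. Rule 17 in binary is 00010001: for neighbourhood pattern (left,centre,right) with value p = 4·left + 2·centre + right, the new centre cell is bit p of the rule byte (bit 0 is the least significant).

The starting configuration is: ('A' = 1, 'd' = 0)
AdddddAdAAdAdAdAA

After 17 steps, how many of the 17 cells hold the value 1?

4

t=0: AdddddAdAAdAdAdAA
t=1: dAAAAdddddddddddd
t=2: dddddAAAAAAAAAAAA
t=3: AAAAddddddddddddd
t=4: ddddAAAAAAAAAAAAd
t=5: AAAdddddddddddddA
t=6: dddAAAAAAAAAAAAdd
t=7: AAdddddddddddddAA
t=8: ddAAAAAAAAAAAAddd
t=9: AdddddddddddddAAA
t=10: dAAAAAAAAAAAAdddd
t=11: dddddddddddddAAAA
t=12: AAAAAAAAAAAAddddd
t=13: ddddddddddddAAAAd
t=14: AAAAAAAAAAAdddddA
t=15: dddddddddddAAAAdd
t=16: AAAAAAAAAAdddddAA
t=17: ddddddddddAAAAddd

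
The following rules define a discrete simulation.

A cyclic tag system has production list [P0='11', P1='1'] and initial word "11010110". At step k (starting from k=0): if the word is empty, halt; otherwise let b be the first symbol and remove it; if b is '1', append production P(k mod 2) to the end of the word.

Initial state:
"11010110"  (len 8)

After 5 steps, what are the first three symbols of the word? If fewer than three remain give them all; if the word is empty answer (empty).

110

t=0: "11010110"  (len 8)
t=1: "101011011"  (len 9)
t=2: "010110111"  (len 9)
t=3: "10110111"  (len 8)
t=4: "01101111"  (len 8)
t=5: "1101111"  (len 7)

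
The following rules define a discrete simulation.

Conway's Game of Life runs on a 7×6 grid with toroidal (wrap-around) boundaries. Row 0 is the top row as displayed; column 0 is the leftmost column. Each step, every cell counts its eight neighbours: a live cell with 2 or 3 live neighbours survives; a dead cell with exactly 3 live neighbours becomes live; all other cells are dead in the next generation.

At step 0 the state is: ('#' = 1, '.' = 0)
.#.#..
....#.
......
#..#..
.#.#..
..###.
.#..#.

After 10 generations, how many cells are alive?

14

0) .#.#..
....#.
......
#..#..
.#.#..
..###.
.#..#.
1) ..###.
......
......
..#...
.#....
.#..#.
.#..#.
2) ..###.
...#..
......
......
.##...
###...
.#..##
3) ..#..#
..###.
......
......
#.#...
...#.#
....##
4) ..#..#
..###.
...#..
......
......
#..#.#
#..#.#
5) ###..#
..#.#.
..###.
......
......
#....#
.###..
6) #...##
#...#.
..#.#.
...#..
......
###...
...##.
7) #.....
##..#.
....##
...#..
.##...
.###..
..###.
8) #.#.#.
##..#.
#..###
..###.
.#....
....#.
....#.
9) #...#.
..#...
#.....
###...
..#.#.
......
....#.
10) ...#.#
.#...#
#.#...
#.##.#
..##..
...#..
.....#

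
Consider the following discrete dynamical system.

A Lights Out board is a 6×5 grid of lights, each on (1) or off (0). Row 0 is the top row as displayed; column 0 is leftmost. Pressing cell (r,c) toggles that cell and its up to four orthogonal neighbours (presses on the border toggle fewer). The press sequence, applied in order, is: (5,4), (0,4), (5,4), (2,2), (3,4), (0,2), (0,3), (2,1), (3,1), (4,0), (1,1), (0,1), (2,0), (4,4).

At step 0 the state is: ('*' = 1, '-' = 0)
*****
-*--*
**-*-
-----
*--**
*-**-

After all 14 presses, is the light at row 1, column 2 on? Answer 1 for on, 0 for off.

step 0: *****
-*--*
**-*-
-----
*--**
*-**-
step 1: *****
-*--*
**-*-
-----
*--*-
*-*-*
step 2: ***--
-*---
**-*-
-----
*--*-
*-*-*
step 3: ***--
-*---
**-*-
-----
*--**
*-**-
step 4: ***--
-**--
*-*--
--*--
*--**
*-**-
step 5: ***--
-**--
*-*-*
--***
*--*-
*-**-
step 6: *--*-
-*---
*-*-*
--***
*--*-
*-**-
step 7: *-*-*
-*-*-
*-*-*
--***
*--*-
*-**-
step 8: *-*-*
---*-
-*--*
-****
*--*-
*-**-
step 9: *-*-*
---*-
----*
*--**
**-*-
*-**-
step 10: *-*-*
---*-
----*
---**
---*-
--**-
step 11: ***-*
****-
-*--*
---**
---*-
--**-
step 12: ----*
*-**-
-*--*
---**
---*-
--**-
step 13: ----*
--**-
*---*
*--**
---*-
--**-
step 14: ----*
--**-
*---*
*--*-
----*
--***

1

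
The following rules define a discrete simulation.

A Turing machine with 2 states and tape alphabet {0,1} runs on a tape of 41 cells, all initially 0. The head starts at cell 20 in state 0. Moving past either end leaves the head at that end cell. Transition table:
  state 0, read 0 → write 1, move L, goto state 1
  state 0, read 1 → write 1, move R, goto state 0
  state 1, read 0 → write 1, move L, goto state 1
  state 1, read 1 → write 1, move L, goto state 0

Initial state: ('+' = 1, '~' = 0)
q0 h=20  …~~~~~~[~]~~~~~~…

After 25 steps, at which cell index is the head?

3

gen 0: q0 h=20  …~~~~~~[~]~~~~~~…
gen 1: q1 h=19  …~~~~~~[~]+~~~~~…
gen 2: q1 h=18  …~~~~~~[~]++~~~~…
gen 3: q1 h=17  …~~~~~~[~]+++~~~…
gen 4: q1 h=16  …~~~~~~[~]++++~~…
gen 5: q1 h=15  …~~~~~~[~]+++++~…
gen 6: q1 h=14  …~~~~~~[~]++++++…
gen 7: q1 h=13  …~~~~~~[~]++++++…
gen 8: q1 h=12  …~~~~~~[~]++++++…
gen 9: q1 h=11  …~~~~~~[~]++++++…
gen 10: q1 h=10  …~~~~~~[~]++++++…
gen 11: q1 h= 9  …~~~~~~[~]++++++…
gen 12: q1 h= 8  …~~~~~~[~]++++++…
gen 13: q1 h= 7  …~~~~~~[~]++++++…
gen 14: q1 h= 6  |~~~~~~[~]++++++…
gen 15: q1 h= 5  |~~~~~[~]++++++…
gen 16: q1 h= 4  |~~~~[~]++++++…
gen 17: q1 h= 3  |~~~[~]++++++…
gen 18: q1 h= 2  |~~[~]++++++…
gen 19: q1 h= 1  |~[~]++++++…
gen 20: q1 h= 0  |[~]++++++…
gen 21: q1 h= 0  |[+]++++++…
gen 22: q0 h= 0  |[+]++++++…
gen 23: q0 h= 1  |+[+]++++++…
gen 24: q0 h= 2  |++[+]++++++…
gen 25: q0 h= 3  |+++[+]++++++…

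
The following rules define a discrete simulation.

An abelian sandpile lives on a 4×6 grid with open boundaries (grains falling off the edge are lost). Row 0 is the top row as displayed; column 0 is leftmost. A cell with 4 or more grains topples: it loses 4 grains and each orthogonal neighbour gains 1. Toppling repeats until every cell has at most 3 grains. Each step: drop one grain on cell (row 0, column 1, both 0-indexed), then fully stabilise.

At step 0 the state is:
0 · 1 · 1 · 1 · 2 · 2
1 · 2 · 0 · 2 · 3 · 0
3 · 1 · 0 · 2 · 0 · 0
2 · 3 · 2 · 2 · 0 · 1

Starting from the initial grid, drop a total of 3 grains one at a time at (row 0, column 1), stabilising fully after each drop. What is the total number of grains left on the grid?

k=0  0 · 1 · 1 · 1 · 2 · 2
1 · 2 · 0 · 2 · 3 · 0
3 · 1 · 0 · 2 · 0 · 0
2 · 3 · 2 · 2 · 0 · 1
k=1  0 · 2 · 1 · 1 · 2 · 2
1 · 2 · 0 · 2 · 3 · 0
3 · 1 · 0 · 2 · 0 · 0
2 · 3 · 2 · 2 · 0 · 1
k=2  0 · 3 · 1 · 1 · 2 · 2
1 · 2 · 0 · 2 · 3 · 0
3 · 1 · 0 · 2 · 0 · 0
2 · 3 · 2 · 2 · 0 · 1
k=3  1 · 0 · 2 · 1 · 2 · 2
1 · 3 · 0 · 2 · 3 · 0
3 · 1 · 0 · 2 · 0 · 0
2 · 3 · 2 · 2 · 0 · 1

33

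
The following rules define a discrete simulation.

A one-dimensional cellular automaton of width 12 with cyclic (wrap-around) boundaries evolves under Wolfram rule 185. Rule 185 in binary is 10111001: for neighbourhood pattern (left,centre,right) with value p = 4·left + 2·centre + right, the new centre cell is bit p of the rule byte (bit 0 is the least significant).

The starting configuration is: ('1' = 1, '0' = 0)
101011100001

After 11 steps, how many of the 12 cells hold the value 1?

step 0: 101011100001
step 1: 010111011101
step 2: 101110111010
step 3: 011101110101
step 4: 111011101010
step 5: 110111010101
step 6: 101110101011
step 7: 011101010111
step 8: 111010101110
step 9: 110101011101
step 10: 101010111011
step 11: 010101110111

8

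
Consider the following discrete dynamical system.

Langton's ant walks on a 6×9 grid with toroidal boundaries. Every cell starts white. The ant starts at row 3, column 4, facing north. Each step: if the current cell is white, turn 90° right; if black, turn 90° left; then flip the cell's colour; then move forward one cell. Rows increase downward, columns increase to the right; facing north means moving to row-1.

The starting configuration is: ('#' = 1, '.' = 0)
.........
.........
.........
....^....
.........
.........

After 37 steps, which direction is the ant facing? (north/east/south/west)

t=0: .........
.........
.........
....^....
.........
.........
t=1: .........
.........
.........
....#>...
.........
.........
t=2: .........
.........
.........
....##...
.....v...
.........
t=3: .........
.........
.........
....##...
....<#...
.........
t=4: .........
.........
.........
....^#...
....##...
.........
t=5: .........
.........
.........
...<.#...
....##...
.........
t=6: .........
.........
...^.....
...#.#...
....##...
.........
t=7: .........
.........
...#>....
...#.#...
....##...
.........
t=8: .........
.........
...##....
...#v#...
....##...
.........
t=9: .........
.........
...##....
...<##...
....##...
.........
t=10: .........
.........
...##....
....##...
...v##...
.........
t=11: .........
.........
...##....
....##...
..<###...
.........
t=12: .........
.........
...##....
..^.##...
..####...
.........
t=13: .........
.........
...##....
..#>##...
..####...
.........
t=14: .........
.........
...##....
..####...
..#v##...
.........
t=15: .........
.........
...##....
..####...
..#.>#...
.........
t=16: .........
.........
...##....
..##^#...
..#..#...
.........
t=17: .........
.........
...##....
..#<.#...
..#..#...
.........
t=18: .........
.........
...##....
..#..#...
..#v.#...
.........
t=19: .........
.........
...##....
..#..#...
..<#.#...
.........
t=20: .........
.........
...##....
..#..#...
...#.#...
..v......
t=21: .........
.........
...##....
..#..#...
...#.#...
.<#......
t=22: .........
.........
...##....
..#..#...
.^.#.#...
.##......
t=23: .........
.........
...##....
..#..#...
.#>#.#...
.##......
t=24: .........
.........
...##....
..#..#...
.###.#...
.#v......
t=25: .........
.........
...##....
..#..#...
.###.#...
.#.>.....
t=26: ...v.....
.........
...##....
..#..#...
.###.#...
.#.#.....
t=27: ..<#.....
.........
...##....
..#..#...
.###.#...
.#.#.....
t=28: ..##.....
.........
...##....
..#..#...
.###.#...
.#^#.....
t=29: ..##.....
.........
...##....
..#..#...
.###.#...
.##>.....
t=30: ..##.....
.........
...##....
..#..#...
.##^.#...
.##......
t=31: ..##.....
.........
...##....
..#..#...
.#<..#...
.##......
t=32: ..##.....
.........
...##....
..#..#...
.#...#...
.#v......
t=33: ..##.....
.........
...##....
..#..#...
.#...#...
.#.>.....
t=34: ..#v.....
.........
...##....
..#..#...
.#...#...
.#.#.....
t=35: ..#.>....
.........
...##....
..#..#...
.#...#...
.#.#.....
t=36: ..#.#....
....v....
...##....
..#..#...
.#...#...
.#.#.....
t=37: ..#.#....
...<#....
...##....
..#..#...
.#...#...
.#.#.....

west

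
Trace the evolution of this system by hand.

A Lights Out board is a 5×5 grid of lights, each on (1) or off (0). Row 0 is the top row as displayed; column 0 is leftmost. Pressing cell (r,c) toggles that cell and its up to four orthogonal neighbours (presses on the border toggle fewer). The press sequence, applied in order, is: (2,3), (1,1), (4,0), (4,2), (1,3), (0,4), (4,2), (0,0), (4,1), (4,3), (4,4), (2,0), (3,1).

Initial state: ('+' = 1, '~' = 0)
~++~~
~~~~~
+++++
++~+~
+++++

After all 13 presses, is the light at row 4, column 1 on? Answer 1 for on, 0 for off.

0

gen 0: ~++~~
~~~~~
+++++
++~+~
+++++
gen 1: ~++~~
~~~+~
++~~~
++~~~
+++++
gen 2: ~~+~~
++++~
+~~~~
++~~~
+++++
gen 3: ~~+~~
++++~
+~~~~
~+~~~
~~+++
gen 4: ~~+~~
++++~
+~~~~
~++~~
~+~~+
gen 5: ~~++~
++~~+
+~~+~
~++~~
~+~~+
gen 6: ~~+~+
++~~~
+~~+~
~++~~
~+~~+
gen 7: ~~+~+
++~~~
+~~+~
~+~~~
~~+++
gen 8: +++~+
~+~~~
+~~+~
~+~~~
~~+++
gen 9: +++~+
~+~~~
+~~+~
~~~~~
++~++
gen 10: +++~+
~+~~~
+~~+~
~~~+~
+++~~
gen 11: +++~+
~+~~~
+~~+~
~~~++
+++++
gen 12: +++~+
++~~~
~+~+~
+~~++
+++++
gen 13: +++~+
++~~~
~~~+~
~++++
+~+++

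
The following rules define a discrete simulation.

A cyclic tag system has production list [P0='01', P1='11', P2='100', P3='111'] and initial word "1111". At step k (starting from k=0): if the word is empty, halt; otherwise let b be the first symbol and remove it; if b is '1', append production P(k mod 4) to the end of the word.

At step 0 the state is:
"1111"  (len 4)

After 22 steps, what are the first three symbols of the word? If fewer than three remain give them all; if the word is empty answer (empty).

011

t=0: "1111"  (len 4)
t=1: "11101"  (len 5)
t=2: "110111"  (len 6)
t=3: "10111100"  (len 8)
t=4: "0111100111"  (len 10)
t=5: "111100111"  (len 9)
t=6: "1110011111"  (len 10)
t=7: "110011111100"  (len 12)
t=8: "10011111100111"  (len 14)
t=9: "001111110011101"  (len 15)
t=10: "01111110011101"  (len 14)
t=11: "1111110011101"  (len 13)
t=12: "111110011101111"  (len 15)
t=13: "1111001110111101"  (len 16)
t=14: "11100111011110111"  (len 17)
t=15: "1100111011110111100"  (len 19)
t=16: "100111011110111100111"  (len 21)
t=17: "0011101111011110011101"  (len 22)
t=18: "011101111011110011101"  (len 21)
t=19: "11101111011110011101"  (len 20)
t=20: "1101111011110011101111"  (len 22)
t=21: "10111101111001110111101"  (len 23)
t=22: "011110111100111011110111"  (len 24)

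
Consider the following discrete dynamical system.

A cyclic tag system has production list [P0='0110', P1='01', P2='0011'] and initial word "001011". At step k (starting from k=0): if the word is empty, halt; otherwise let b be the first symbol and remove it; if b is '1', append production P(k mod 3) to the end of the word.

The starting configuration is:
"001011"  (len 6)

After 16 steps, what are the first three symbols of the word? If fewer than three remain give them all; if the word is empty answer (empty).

k=0  "001011"  (len 6)
k=1  "01011"  (len 5)
k=2  "1011"  (len 4)
k=3  "0110011"  (len 7)
k=4  "110011"  (len 6)
k=5  "1001101"  (len 7)
k=6  "0011010011"  (len 10)
k=7  "011010011"  (len 9)
k=8  "11010011"  (len 8)
k=9  "10100110011"  (len 11)
k=10  "01001100110110"  (len 14)
k=11  "1001100110110"  (len 13)
k=12  "0011001101100011"  (len 16)
k=13  "011001101100011"  (len 15)
k=14  "11001101100011"  (len 14)
k=15  "10011011000110011"  (len 17)
k=16  "00110110001100110110"  (len 20)

001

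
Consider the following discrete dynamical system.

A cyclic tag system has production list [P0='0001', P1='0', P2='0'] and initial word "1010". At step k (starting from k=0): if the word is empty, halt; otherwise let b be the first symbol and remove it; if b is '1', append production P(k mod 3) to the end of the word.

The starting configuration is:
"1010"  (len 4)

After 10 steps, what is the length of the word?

0

t=0: "1010"  (len 4)
t=1: "0100001"  (len 7)
t=2: "100001"  (len 6)
t=3: "000010"  (len 6)
t=4: "00010"  (len 5)
t=5: "0010"  (len 4)
t=6: "010"  (len 3)
t=7: "10"  (len 2)
t=8: "00"  (len 2)
t=9: "0"  (len 1)
t=10: (halted — word empty)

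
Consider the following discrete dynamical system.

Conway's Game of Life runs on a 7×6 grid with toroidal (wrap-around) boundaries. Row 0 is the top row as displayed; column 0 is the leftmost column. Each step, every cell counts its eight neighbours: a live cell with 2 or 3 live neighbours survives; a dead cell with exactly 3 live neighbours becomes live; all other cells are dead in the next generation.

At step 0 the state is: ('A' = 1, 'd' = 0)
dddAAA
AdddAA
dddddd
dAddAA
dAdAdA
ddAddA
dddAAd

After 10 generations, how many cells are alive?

k=0  dddAAA
AdddAA
dddddd
dAddAA
dAdAdA
ddAddA
dddAAd
k=1  Addddd
AddAdd
dddddd
ddAdAA
dAdAdA
AdAddA
ddAddd
k=2  dAdddd
dddddd
dddAAA
AdAAAA
dAdAdd
AdAAAA
AddddA
k=3  Addddd
ddddAd
AdAddd
AAdddd
dddddd
ddAAdd
ddAAdd
k=4  dddAdd
dAdddA
AddddA
AAdddd
dAAddd
ddAAdd
dAAAdd
k=5  AAdAAd
ddddAA
dddddA
ddAddA
AddAdd
dddddd
dAddAd
k=6  AAAAdd
dddAdd
AddddA
AdddAA
dddddd
dddddd
AAAAAA
k=7  dddddd
dddAAA
Addddd
AdddAd
dddddA
AAAAAA
ddddAA
k=8  dddAdd
ddddAA
AddAdd
Addddd
ddAddd
dAAAdd
dAAddd
k=9  ddAAAd
dddAAA
AdddAd
dAdddd
ddAAdd
dddAdd
dAdddd
k=10  ddAddA
ddAddd
AddAAd
dAAAdd
ddAAdd
dddAdd
ddddAd

13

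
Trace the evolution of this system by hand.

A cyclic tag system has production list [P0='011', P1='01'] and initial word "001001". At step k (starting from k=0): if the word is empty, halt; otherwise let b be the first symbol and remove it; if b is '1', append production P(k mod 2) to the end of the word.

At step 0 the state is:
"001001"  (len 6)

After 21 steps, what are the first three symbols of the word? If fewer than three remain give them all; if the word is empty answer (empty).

0) "001001"  (len 6)
1) "01001"  (len 5)
2) "1001"  (len 4)
3) "001011"  (len 6)
4) "01011"  (len 5)
5) "1011"  (len 4)
6) "01101"  (len 5)
7) "1101"  (len 4)
8) "10101"  (len 5)
9) "0101011"  (len 7)
10) "101011"  (len 6)
11) "01011011"  (len 8)
12) "1011011"  (len 7)
13) "011011011"  (len 9)
14) "11011011"  (len 8)
15) "1011011011"  (len 10)
16) "01101101101"  (len 11)
17) "1101101101"  (len 10)
18) "10110110101"  (len 11)
19) "0110110101011"  (len 13)
20) "110110101011"  (len 12)
21) "10110101011011"  (len 14)

101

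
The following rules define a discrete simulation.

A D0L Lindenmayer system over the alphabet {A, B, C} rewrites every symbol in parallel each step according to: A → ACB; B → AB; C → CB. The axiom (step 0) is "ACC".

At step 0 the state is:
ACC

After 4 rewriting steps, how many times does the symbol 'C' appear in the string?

19

step 0: ACC
step 1: ACBCBCB
step 2: ACBCBABCBABCBAB
step 3: ACBCBABCBABACBABCBABACBABCBABACBAB
step 4: ACBCBABCBABACBABCBABACBABACBCBABACBABCBABACBABACBCBABACBABCBABACBABACBCBABACBAB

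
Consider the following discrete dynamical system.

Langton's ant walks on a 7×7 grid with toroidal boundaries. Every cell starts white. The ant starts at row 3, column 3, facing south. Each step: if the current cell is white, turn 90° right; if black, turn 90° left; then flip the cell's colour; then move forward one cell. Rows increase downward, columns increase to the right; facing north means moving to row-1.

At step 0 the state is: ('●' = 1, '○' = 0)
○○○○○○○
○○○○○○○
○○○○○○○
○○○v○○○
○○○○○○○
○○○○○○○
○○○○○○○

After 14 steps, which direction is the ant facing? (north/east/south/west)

north

step 0: ○○○○○○○
○○○○○○○
○○○○○○○
○○○v○○○
○○○○○○○
○○○○○○○
○○○○○○○
step 1: ○○○○○○○
○○○○○○○
○○○○○○○
○○<●○○○
○○○○○○○
○○○○○○○
○○○○○○○
step 2: ○○○○○○○
○○○○○○○
○○^○○○○
○○●●○○○
○○○○○○○
○○○○○○○
○○○○○○○
step 3: ○○○○○○○
○○○○○○○
○○●>○○○
○○●●○○○
○○○○○○○
○○○○○○○
○○○○○○○
step 4: ○○○○○○○
○○○○○○○
○○●●○○○
○○●v○○○
○○○○○○○
○○○○○○○
○○○○○○○
step 5: ○○○○○○○
○○○○○○○
○○●●○○○
○○●○>○○
○○○○○○○
○○○○○○○
○○○○○○○
step 6: ○○○○○○○
○○○○○○○
○○●●○○○
○○●○●○○
○○○○v○○
○○○○○○○
○○○○○○○
step 7: ○○○○○○○
○○○○○○○
○○●●○○○
○○●○●○○
○○○<●○○
○○○○○○○
○○○○○○○
step 8: ○○○○○○○
○○○○○○○
○○●●○○○
○○●^●○○
○○○●●○○
○○○○○○○
○○○○○○○
step 9: ○○○○○○○
○○○○○○○
○○●●○○○
○○●●>○○
○○○●●○○
○○○○○○○
○○○○○○○
step 10: ○○○○○○○
○○○○○○○
○○●●^○○
○○●●○○○
○○○●●○○
○○○○○○○
○○○○○○○
step 11: ○○○○○○○
○○○○○○○
○○●●●>○
○○●●○○○
○○○●●○○
○○○○○○○
○○○○○○○
step 12: ○○○○○○○
○○○○○○○
○○●●●●○
○○●●○v○
○○○●●○○
○○○○○○○
○○○○○○○
step 13: ○○○○○○○
○○○○○○○
○○●●●●○
○○●●<●○
○○○●●○○
○○○○○○○
○○○○○○○
step 14: ○○○○○○○
○○○○○○○
○○●●^●○
○○●●●●○
○○○●●○○
○○○○○○○
○○○○○○○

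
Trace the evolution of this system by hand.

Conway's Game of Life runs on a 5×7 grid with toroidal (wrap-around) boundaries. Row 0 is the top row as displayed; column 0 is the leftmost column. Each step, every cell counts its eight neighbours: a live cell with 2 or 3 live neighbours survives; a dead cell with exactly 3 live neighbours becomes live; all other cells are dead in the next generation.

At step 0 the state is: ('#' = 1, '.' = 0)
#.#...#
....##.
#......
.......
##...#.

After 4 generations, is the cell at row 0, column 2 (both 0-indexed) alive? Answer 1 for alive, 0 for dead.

0

0) #.#...#
....##.
#......
.......
##...#.
1) #...#..
##...#.
.......
##....#
##.....
2) .......
##....#
.......
.#....#
.......
3) #......
#......
.#....#
.......
.......
4) .......
##....#
#......
.......
.......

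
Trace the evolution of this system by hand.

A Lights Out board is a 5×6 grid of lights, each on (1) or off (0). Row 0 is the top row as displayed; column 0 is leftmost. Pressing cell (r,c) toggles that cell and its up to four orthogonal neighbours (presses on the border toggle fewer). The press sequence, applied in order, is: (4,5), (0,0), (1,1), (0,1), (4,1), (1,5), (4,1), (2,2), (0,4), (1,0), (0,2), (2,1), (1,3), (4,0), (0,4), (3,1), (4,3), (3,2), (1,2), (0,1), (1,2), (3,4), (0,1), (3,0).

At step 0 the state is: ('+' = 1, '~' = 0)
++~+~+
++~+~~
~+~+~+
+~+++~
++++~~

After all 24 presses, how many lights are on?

step 0: ++~+~+
++~+~~
~+~+~+
+~+++~
++++~~
step 1: ++~+~+
++~+~~
~+~+~+
+~++++
++++++
step 2: ~~~+~+
~+~+~~
~+~+~+
+~++++
++++++
step 3: ~+~+~+
+~++~~
~~~+~+
+~++++
++++++
step 4: +~++~+
++++~~
~~~+~+
+~++++
++++++
step 5: +~++~+
++++~~
~~~+~+
++++++
~~~+++
step 6: +~++~~
++++++
~~~+~~
++++++
~~~+++
step 7: +~++~~
++++++
~~~+~~
+~++++
++++++
step 8: +~++~~
++~+++
~++~~~
+~~+++
++++++
step 9: +~+~++
++~+~+
~++~~~
+~~+++
++++++
step 10: ~~+~++
~~~+~+
+++~~~
+~~+++
++++++
step 11: ~+~+++
~~++~+
+++~~~
+~~+++
++++++
step 12: ~+~+++
~+++~+
~~~~~~
++~+++
++++++
step 13: ~+~~++
~+~~++
~~~+~~
++~+++
++++++
step 14: ~+~~++
~+~~++
~~~+~~
~+~+++
~~++++
step 15: ~+~+~~
~+~~~+
~~~+~~
~+~+++
~~++++
step 16: ~+~+~~
~+~~~+
~+~+~~
+~++++
~+++++
step 17: ~+~+~~
~+~~~+
~+~+~~
+~+~++
~+~~~+
step 18: ~+~+~~
~+~~~+
~+++~~
++~+++
~++~~+
step 19: ~+++~~
~~++~+
~+~+~~
++~+++
~++~~+
step 20: +~~+~~
~+++~+
~+~+~~
++~+++
~++~~+
step 21: +~++~~
~~~~~+
~+++~~
++~+++
~++~~+
step 22: +~++~~
~~~~~+
~++++~
++~~~~
~++~++
step 23: ~+~+~~
~+~~~+
~++++~
++~~~~
~++~++
step 24: ~+~+~~
~+~~~+
+++++~
~~~~~~
+++~++

14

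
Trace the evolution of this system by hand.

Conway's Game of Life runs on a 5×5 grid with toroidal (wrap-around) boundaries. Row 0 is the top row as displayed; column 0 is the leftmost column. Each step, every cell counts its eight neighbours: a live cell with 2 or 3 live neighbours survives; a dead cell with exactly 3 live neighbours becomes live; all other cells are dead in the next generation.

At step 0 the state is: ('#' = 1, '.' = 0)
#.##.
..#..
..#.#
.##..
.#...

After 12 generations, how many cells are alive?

0) #.##.
..#..
..#.#
.##..
.#...
1) ..##.
..#.#
..#..
####.
#..#.
2) .##..
.##..
#...#
#..#.
#....
3) #.#..
..##.
#.###
##...
#.#.#
4) #.#..
#....
#....
.....
..###
5) #.#..
#...#
.....
...##
.####
6) ..#..
##..#
#..#.
#...#
.#...
7) ..#..
#####
...#.
##..#
##...
8) .....
##..#
.....
.##.#
..#.#
9) .#.##
#....
..###
###..
###..
10) ...##
##...
..###
.....
.....
11) #...#
##...
#####
...#.
.....
12) ##..#
.....
...#.
##.#.
....#

8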